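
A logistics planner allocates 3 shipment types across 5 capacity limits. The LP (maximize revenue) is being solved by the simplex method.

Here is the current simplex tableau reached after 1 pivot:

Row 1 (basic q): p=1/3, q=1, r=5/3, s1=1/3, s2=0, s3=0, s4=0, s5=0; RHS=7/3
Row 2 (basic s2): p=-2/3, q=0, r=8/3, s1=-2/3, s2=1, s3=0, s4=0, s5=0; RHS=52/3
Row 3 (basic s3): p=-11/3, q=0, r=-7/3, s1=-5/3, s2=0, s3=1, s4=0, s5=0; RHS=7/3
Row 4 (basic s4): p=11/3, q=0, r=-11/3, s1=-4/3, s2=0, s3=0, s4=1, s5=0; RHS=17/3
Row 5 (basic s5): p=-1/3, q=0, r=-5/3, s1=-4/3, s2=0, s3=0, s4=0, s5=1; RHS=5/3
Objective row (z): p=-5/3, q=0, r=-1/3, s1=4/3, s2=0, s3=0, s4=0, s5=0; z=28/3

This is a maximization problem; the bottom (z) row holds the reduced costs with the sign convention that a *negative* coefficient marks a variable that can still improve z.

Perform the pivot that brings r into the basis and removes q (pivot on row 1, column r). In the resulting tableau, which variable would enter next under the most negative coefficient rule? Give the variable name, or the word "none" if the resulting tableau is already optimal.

p

Pivot element 5/3. New z-row = old z-row − (-1/3)·(row 1/(5/3)).
Updated z-row coefficients: p: -8/5, q: 1/5, r: 0, s1: 7/5, s2: 0, s3: 0, s4: 0, s5: 0.
The most negative is -8/5 in column p, so p would enter next.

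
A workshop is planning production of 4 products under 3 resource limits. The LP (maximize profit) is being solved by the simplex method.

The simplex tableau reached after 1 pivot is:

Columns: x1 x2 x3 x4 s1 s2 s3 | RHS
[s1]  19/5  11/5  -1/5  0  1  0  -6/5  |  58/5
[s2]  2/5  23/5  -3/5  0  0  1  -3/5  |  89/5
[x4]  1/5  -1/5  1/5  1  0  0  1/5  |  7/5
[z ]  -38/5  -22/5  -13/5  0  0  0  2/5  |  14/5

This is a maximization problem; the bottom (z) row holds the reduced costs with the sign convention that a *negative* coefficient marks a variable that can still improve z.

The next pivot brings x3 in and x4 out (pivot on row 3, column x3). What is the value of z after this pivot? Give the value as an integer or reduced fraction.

21

Minimum ratio for x3: (7/5)/(1/5) = 7.
z changes by −(z-row coeff of x3)·ratio = −(-13/5)·7 = 91/5.
New z = 14/5 + (91/5) = 21.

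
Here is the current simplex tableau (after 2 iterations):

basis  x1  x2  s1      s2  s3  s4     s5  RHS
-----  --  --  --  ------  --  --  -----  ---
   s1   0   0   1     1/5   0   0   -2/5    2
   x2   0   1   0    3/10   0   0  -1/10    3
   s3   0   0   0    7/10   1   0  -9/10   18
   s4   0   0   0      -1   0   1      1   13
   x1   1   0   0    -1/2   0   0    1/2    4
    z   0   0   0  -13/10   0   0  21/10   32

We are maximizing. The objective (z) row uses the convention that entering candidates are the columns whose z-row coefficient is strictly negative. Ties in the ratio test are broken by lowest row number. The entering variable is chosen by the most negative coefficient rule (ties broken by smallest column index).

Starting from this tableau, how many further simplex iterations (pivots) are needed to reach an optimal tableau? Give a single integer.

pivot: s2 in, s1 out → z = 45
pivot: s5 in, x2 out → z = 45
No improving column remains; optimal.

2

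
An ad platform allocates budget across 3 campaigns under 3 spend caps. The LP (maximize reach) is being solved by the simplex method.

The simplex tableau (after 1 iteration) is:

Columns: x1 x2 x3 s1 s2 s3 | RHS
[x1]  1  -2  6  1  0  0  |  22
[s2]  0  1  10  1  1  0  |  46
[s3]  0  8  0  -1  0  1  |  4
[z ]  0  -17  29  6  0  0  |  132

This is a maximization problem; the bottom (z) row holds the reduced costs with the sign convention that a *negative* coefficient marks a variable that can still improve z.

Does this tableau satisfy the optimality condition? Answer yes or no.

no

Column x2 has objective-row coefficient -17, which is negative; an improving pivot exists, so not yet optimal.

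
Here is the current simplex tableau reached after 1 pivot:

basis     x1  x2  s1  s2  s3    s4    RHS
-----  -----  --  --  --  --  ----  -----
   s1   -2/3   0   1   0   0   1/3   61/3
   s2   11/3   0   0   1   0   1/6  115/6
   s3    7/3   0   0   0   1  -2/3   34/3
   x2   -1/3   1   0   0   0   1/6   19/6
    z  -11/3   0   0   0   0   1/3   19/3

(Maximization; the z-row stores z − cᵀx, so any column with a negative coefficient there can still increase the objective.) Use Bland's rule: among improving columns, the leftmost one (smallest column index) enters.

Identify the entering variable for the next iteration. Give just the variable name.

x1

Objective-row coefficients: x1: -11/3, x2: 0, s1: 0, s2: 0, s3: 0, s4: 1/3.
Improving columns: x1. Bland's rule picks the smallest column index → x1.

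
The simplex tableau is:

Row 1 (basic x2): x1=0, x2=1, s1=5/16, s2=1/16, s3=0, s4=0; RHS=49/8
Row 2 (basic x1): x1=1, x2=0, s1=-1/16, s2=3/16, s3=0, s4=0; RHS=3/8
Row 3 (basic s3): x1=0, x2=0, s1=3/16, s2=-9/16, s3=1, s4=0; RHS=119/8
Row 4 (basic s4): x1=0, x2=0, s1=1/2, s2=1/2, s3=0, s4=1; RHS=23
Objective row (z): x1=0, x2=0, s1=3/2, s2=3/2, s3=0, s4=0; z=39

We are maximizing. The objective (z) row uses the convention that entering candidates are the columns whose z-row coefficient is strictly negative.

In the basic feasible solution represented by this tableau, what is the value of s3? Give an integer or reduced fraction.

s3 is basic (row 3); its value is the RHS of that row: 119/8.

119/8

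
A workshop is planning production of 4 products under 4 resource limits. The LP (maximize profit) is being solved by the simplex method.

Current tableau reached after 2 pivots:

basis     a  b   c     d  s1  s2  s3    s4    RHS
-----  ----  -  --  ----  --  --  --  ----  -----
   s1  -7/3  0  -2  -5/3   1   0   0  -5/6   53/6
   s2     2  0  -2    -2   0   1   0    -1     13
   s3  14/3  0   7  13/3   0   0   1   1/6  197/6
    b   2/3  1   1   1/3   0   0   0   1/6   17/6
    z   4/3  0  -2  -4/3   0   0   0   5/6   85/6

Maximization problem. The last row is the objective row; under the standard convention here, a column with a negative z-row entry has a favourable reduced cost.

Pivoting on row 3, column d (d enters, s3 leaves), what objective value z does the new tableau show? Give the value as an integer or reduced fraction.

631/26

Minimum ratio for d: (197/6)/(13/3) = 197/26.
z changes by −(z-row coeff of d)·ratio = −(-4/3)·(197/26) = 394/39.
New z = 85/6 + (394/39) = 631/26.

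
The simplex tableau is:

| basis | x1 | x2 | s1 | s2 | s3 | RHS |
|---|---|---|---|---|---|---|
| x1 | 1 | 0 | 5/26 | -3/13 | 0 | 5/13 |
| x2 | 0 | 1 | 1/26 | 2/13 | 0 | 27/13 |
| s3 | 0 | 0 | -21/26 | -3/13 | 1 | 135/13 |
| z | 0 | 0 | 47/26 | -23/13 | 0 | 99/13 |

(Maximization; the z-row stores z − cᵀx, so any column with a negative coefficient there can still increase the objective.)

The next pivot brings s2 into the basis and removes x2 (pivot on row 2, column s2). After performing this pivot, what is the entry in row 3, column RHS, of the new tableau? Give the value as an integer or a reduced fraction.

27/2

Pivot element is row 2, column s2: 2/13.
Normalize row 2: new (row 2, RHS) = (27/13)/(2/13) = 27/2.
row 3 ← row 3 − (-3/13)·(new row 2): 135/13 − (-3/13)·(27/2) = 27/2.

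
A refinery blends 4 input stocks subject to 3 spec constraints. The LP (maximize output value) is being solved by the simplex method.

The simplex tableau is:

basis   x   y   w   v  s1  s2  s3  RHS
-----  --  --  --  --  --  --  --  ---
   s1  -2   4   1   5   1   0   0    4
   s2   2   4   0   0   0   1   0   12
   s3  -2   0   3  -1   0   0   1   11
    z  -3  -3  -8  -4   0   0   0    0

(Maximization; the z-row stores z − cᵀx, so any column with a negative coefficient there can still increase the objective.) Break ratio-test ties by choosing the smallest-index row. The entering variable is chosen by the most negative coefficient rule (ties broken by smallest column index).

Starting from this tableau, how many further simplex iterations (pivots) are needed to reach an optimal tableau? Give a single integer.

pivot: w in, s3 out → z = 88/3
pivot: x in, s2 out → z = 238/3
pivot: v in, s1 out → z = 359/4
No improving column remains; optimal.

3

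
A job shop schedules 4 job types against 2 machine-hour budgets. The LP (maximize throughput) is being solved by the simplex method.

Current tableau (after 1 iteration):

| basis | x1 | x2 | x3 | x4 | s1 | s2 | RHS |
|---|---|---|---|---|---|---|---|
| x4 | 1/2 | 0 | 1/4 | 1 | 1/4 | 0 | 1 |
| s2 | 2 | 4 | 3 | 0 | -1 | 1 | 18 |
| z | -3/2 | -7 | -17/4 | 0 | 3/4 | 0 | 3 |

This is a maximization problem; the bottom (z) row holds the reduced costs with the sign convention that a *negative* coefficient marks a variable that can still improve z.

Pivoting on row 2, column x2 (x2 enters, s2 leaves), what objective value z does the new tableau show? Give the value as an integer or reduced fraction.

69/2

Minimum ratio for x2: 18/4 = 9/2.
z changes by −(z-row coeff of x2)·ratio = −(-7)·(9/2) = 63/2.
New z = 3 + (63/2) = 69/2.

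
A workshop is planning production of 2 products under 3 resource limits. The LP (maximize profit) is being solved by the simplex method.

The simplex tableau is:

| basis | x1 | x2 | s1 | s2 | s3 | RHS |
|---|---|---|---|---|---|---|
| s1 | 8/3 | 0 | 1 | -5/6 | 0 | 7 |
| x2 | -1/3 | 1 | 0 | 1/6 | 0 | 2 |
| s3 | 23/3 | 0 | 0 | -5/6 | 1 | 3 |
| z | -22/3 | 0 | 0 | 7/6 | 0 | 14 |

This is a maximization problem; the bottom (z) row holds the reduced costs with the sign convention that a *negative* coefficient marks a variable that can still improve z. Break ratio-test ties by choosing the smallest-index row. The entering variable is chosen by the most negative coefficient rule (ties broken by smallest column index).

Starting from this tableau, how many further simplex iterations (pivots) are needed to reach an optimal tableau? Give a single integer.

pivot: x1 in, s3 out → z = 388/23
No improving column remains; optimal.

1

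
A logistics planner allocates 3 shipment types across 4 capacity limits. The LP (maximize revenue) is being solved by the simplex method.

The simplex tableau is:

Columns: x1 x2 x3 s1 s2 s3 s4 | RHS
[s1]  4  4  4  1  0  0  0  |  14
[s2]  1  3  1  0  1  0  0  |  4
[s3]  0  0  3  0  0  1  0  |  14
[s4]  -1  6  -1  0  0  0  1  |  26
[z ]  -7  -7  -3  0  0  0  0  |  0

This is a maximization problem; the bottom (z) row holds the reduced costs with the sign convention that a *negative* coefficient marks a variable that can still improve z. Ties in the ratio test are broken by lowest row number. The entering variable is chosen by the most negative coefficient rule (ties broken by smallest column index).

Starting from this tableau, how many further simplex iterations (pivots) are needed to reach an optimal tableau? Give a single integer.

1

pivot: x1 in, s1 out → z = 49/2
No improving column remains; optimal.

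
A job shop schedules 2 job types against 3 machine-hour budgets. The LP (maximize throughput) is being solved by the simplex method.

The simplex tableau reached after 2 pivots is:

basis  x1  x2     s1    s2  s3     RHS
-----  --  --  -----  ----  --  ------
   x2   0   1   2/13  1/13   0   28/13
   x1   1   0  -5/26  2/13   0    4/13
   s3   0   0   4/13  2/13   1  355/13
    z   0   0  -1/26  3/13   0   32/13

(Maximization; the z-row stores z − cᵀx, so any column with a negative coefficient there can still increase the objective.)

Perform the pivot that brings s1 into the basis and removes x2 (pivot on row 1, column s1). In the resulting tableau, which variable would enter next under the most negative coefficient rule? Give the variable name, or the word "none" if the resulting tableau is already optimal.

none

Pivot element 2/13. New z-row = old z-row − (-1/26)·(row 1/(2/13)).
Updated z-row coefficients: x1: 0, x2: 1/4, s1: 0, s2: 1/4, s3: 0.
No coefficient is strictly negative; the tableau after this pivot is optimal.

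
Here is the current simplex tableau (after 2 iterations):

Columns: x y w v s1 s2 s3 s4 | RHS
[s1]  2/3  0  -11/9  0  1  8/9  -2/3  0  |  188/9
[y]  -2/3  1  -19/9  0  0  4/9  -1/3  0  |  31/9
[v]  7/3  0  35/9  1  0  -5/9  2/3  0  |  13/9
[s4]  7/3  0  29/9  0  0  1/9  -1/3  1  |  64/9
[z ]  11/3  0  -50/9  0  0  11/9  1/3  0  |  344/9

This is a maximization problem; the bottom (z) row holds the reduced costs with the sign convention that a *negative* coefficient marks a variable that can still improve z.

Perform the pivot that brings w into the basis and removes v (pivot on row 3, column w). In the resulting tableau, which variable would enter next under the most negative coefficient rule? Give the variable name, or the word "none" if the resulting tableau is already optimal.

none

Pivot element 35/9. New z-row = old z-row − (-50/9)·(row 3/(35/9)).
Updated z-row coefficients: x: 7, y: 0, w: 0, v: 10/7, s1: 0, s2: 3/7, s3: 9/7, s4: 0.
No coefficient is strictly negative; the tableau after this pivot is optimal.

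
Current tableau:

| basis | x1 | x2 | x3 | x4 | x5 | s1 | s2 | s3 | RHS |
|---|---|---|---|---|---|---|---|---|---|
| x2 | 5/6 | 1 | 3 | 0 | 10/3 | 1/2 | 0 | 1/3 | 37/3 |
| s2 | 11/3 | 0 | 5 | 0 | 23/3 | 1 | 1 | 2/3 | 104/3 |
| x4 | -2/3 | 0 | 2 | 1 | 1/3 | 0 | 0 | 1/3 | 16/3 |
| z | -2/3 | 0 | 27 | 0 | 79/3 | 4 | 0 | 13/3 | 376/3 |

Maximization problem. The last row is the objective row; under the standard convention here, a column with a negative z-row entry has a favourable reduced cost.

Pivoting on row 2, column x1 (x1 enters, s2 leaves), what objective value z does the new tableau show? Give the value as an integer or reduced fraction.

1448/11

Minimum ratio for x1: (104/3)/(11/3) = 104/11.
z changes by −(z-row coeff of x1)·ratio = −(-2/3)·(104/11) = 208/33.
New z = 376/3 + (208/33) = 1448/11.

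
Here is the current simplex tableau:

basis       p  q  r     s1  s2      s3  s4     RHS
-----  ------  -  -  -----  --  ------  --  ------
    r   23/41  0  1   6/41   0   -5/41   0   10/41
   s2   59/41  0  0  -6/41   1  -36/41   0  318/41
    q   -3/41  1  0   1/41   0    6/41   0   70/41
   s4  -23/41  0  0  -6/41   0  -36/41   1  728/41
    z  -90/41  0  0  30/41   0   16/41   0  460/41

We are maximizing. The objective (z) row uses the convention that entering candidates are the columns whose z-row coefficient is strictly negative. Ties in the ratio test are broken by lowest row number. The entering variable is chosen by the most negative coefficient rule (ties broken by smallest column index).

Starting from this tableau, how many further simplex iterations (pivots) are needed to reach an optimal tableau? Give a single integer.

2

pivot: p in, r out → z = 280/23
pivot: s3 in, q out → z = 40/3
No improving column remains; optimal.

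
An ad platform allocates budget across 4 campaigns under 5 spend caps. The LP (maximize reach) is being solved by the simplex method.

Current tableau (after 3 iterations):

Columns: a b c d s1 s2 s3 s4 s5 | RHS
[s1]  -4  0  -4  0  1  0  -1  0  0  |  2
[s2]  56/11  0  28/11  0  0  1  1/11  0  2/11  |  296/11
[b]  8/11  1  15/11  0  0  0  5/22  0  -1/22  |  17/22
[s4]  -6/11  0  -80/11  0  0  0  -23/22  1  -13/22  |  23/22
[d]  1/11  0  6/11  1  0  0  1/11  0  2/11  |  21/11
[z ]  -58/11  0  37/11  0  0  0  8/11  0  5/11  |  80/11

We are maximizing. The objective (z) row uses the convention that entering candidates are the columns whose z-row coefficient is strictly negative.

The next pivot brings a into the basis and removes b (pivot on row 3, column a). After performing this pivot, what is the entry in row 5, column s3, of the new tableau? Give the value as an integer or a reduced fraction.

Pivot element is row 3, column a: 8/11.
Normalize row 3: new (row 3, s3) = (5/22)/(8/11) = 5/16.
row 5 ← row 5 − (1/11)·(new row 3): 1/11 − (1/11)·(5/16) = 1/16.

1/16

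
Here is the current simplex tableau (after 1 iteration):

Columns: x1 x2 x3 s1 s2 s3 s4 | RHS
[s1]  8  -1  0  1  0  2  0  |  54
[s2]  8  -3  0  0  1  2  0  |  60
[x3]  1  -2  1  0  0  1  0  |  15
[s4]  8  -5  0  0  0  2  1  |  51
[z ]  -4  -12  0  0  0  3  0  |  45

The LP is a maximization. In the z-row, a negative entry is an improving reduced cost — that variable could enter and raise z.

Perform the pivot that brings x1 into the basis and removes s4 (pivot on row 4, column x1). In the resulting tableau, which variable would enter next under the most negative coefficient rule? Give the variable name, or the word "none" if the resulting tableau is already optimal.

x2

Pivot element 8. New z-row = old z-row − (-4)·(row 4/8).
Updated z-row coefficients: x1: 0, x2: -29/2, x3: 0, s1: 0, s2: 0, s3: 4, s4: 1/2.
The most negative is -29/2 in column x2, so x2 would enter next.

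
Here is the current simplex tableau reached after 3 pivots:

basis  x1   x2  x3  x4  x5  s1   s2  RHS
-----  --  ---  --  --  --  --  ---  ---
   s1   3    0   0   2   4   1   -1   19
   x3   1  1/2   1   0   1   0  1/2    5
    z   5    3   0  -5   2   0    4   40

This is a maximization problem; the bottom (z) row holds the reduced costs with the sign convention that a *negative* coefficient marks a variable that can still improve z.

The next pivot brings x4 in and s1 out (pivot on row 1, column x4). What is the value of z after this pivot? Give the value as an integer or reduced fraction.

Minimum ratio for x4: 19/2 = 19/2.
z changes by −(z-row coeff of x4)·ratio = −(-5)·(19/2) = 95/2.
New z = 40 + (95/2) = 175/2.

175/2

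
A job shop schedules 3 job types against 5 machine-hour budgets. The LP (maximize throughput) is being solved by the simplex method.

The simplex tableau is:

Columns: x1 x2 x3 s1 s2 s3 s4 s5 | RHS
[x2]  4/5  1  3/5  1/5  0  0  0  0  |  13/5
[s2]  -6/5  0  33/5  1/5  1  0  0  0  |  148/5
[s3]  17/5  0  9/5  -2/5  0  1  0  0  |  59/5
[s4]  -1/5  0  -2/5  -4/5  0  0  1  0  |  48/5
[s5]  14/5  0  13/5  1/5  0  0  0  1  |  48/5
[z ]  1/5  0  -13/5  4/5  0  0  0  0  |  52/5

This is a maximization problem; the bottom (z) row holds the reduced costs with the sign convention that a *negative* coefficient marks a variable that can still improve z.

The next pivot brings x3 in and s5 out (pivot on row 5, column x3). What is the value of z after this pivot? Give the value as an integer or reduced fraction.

20

Minimum ratio for x3: (48/5)/(13/5) = 48/13.
z changes by −(z-row coeff of x3)·ratio = −(-13/5)·(48/13) = 48/5.
New z = 52/5 + (48/5) = 20.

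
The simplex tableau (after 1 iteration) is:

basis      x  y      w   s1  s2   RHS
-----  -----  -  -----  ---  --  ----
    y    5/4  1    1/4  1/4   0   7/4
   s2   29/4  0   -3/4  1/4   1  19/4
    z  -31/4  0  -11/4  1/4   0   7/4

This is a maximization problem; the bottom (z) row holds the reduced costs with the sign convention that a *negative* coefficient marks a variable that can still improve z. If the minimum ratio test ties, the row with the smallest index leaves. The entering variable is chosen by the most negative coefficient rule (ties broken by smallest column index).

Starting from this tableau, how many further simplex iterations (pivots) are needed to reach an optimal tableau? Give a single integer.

3

pivot: x in, s2 out → z = 198/29
pivot: w in, y out → z = 171/11
pivot: s2 in, x out → z = 21
No improving column remains; optimal.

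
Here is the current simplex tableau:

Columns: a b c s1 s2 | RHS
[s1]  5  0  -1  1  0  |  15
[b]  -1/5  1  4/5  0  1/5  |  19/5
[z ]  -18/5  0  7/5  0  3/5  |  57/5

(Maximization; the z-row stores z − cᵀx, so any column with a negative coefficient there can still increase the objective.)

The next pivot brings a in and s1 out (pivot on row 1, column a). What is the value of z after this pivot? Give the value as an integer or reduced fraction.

111/5

Minimum ratio for a: 15/5 = 3.
z changes by −(z-row coeff of a)·ratio = −(-18/5)·3 = 54/5.
New z = 57/5 + (54/5) = 111/5.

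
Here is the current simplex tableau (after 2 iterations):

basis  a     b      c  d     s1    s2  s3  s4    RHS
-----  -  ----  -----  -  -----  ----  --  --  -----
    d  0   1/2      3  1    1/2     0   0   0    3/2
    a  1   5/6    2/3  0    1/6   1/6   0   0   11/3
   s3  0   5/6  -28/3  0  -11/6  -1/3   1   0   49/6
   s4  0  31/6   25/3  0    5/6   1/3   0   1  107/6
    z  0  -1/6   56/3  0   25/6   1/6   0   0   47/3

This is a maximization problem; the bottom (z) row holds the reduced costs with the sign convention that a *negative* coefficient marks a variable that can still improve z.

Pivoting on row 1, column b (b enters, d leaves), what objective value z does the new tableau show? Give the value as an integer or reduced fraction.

Minimum ratio for b: (3/2)/(1/2) = 3.
z changes by −(z-row coeff of b)·ratio = −(-1/6)·3 = 1/2.
New z = 47/3 + (1/2) = 97/6.

97/6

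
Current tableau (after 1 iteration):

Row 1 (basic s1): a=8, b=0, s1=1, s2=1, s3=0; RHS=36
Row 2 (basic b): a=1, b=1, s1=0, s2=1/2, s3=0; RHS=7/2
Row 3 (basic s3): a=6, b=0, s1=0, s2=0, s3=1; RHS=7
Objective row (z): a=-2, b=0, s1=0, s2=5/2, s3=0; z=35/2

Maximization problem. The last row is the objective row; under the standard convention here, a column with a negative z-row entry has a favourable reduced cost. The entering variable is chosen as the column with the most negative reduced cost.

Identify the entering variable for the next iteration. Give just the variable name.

a

Objective-row coefficients: a: -2, b: 0, s1: 0, s2: 5/2, s3: 0.
The most negative is -2 in column a, so a enters.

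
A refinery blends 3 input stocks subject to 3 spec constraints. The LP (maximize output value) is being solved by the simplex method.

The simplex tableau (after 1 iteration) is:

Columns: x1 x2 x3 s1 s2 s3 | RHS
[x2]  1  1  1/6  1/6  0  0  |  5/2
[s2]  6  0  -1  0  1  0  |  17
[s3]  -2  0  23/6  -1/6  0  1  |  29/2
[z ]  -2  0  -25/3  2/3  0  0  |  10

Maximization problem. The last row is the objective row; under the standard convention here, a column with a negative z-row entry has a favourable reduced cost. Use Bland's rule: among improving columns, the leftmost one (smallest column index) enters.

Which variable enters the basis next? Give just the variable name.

Objective-row coefficients: x1: -2, x2: 0, x3: -25/3, s1: 2/3, s2: 0, s3: 0.
Improving columns: x1, x3. Bland's rule picks the smallest column index → x1.

x1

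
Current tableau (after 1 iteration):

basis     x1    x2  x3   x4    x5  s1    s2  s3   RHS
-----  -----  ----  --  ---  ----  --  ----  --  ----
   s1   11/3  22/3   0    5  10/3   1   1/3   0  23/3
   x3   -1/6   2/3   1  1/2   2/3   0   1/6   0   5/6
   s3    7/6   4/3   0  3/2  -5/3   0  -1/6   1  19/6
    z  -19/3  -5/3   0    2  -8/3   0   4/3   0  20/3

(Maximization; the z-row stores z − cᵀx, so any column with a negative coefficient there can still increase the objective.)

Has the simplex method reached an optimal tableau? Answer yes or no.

no

Column x1 has objective-row coefficient -19/3, which is negative; an improving pivot exists, so not yet optimal.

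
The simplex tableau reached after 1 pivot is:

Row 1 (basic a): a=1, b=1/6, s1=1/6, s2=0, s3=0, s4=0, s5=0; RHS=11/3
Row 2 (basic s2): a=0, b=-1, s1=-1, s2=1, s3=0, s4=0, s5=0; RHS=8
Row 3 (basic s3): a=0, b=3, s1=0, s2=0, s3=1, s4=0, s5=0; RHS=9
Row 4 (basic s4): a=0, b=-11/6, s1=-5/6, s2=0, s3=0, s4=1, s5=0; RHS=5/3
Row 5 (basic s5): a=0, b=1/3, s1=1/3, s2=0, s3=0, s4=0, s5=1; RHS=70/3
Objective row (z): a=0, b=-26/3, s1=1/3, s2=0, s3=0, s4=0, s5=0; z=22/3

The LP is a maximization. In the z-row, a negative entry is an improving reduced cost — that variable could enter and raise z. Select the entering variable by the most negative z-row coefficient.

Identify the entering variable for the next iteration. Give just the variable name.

Objective-row coefficients: a: 0, b: -26/3, s1: 1/3, s2: 0, s3: 0, s4: 0, s5: 0.
The most negative is -26/3 in column b, so b enters.

b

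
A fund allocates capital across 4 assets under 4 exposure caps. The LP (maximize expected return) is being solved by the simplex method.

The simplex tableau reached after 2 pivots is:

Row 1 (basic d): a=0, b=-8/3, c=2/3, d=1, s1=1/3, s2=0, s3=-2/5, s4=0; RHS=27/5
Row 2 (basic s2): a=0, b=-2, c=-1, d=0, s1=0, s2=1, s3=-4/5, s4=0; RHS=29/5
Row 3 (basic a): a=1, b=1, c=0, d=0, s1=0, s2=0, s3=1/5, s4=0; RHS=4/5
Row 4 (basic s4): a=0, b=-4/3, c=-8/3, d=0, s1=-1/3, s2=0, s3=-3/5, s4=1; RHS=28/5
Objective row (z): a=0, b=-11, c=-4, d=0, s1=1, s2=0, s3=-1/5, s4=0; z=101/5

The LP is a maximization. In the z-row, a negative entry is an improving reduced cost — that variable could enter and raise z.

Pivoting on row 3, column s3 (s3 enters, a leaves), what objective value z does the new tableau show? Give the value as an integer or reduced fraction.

Minimum ratio for s3: (4/5)/(1/5) = 4.
z changes by −(z-row coeff of s3)·ratio = −(-1/5)·4 = 4/5.
New z = 101/5 + (4/5) = 21.

21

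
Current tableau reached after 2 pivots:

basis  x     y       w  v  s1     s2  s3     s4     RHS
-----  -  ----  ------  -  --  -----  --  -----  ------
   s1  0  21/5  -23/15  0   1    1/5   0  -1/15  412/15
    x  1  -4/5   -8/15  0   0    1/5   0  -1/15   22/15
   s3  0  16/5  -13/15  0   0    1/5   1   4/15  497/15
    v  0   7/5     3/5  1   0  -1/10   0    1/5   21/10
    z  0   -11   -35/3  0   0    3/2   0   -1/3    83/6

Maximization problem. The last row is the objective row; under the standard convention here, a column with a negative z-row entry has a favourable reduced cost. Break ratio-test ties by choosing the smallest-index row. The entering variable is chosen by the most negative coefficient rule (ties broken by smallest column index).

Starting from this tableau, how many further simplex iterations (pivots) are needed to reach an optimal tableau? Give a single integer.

2

pivot: w in, v out → z = 164/3
pivot: s2 in, x out → z = 68
No improving column remains; optimal.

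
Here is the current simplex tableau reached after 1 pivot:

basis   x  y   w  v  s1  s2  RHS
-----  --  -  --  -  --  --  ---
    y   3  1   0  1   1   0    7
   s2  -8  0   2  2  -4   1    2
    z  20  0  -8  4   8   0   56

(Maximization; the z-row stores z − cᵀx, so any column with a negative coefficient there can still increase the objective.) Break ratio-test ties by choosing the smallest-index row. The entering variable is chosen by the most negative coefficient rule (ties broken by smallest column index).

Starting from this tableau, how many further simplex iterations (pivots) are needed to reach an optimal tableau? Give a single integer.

3

pivot: w in, s2 out → z = 64
pivot: x in, y out → z = 92
pivot: s1 in, x out → z = 120
No improving column remains; optimal.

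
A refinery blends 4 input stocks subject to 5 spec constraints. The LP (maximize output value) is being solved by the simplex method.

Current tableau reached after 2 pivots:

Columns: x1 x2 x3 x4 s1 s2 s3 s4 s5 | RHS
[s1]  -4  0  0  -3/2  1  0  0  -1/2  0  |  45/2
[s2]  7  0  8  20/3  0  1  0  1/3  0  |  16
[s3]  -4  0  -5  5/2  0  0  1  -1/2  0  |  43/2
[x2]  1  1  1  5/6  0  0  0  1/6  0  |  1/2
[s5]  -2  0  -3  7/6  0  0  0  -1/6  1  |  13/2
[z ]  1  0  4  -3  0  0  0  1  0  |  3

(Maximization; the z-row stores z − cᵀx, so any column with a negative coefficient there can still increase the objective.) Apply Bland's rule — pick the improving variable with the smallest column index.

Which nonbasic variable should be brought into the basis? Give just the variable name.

x4

Objective-row coefficients: x1: 1, x2: 0, x3: 4, x4: -3, s1: 0, s2: 0, s3: 0, s4: 1, s5: 0.
Improving columns: x4. Bland's rule picks the smallest column index → x4.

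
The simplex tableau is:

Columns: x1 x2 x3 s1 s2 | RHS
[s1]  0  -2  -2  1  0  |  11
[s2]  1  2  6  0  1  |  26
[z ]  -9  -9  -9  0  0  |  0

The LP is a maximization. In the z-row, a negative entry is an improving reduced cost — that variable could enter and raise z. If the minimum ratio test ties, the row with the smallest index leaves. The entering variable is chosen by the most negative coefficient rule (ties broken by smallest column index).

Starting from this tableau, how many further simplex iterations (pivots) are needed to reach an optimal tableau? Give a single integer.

pivot: x1 in, s2 out → z = 234
No improving column remains; optimal.

1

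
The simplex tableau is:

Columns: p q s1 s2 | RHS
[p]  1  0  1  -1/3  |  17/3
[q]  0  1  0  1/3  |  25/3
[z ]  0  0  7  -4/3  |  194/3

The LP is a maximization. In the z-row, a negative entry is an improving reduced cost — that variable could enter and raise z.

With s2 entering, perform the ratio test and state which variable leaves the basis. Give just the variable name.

q

Ratios: row 1 (p): entry -1/3 ≤ 0, skip; row 2 (q): (25/3)/(1/3) = 25.
Minimum ratio 25 is in the q row, so q leaves.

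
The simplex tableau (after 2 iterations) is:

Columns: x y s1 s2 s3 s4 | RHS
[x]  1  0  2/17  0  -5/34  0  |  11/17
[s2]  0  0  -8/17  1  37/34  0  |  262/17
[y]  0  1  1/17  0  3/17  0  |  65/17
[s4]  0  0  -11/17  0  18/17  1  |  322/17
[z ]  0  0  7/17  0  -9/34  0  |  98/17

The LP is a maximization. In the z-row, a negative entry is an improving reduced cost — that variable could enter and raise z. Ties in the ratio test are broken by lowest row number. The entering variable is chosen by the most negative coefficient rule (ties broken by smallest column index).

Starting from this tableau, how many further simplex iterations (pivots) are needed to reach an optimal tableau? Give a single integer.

1

pivot: s3 in, s2 out → z = 352/37
No improving column remains; optimal.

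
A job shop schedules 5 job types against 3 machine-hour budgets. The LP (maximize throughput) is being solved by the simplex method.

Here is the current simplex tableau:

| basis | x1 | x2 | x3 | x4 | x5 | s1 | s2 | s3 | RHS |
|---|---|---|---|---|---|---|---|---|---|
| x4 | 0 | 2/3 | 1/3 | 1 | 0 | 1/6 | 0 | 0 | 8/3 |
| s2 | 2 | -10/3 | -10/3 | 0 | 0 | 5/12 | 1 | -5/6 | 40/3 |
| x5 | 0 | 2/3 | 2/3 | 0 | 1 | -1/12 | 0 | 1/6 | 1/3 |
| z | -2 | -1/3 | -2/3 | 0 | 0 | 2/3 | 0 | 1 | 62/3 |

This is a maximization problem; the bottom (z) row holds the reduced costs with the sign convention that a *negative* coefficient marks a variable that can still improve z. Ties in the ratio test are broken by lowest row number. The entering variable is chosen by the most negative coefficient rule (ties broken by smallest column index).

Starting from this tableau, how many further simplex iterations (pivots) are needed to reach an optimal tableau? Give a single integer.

pivot: x1 in, s2 out → z = 34
pivot: x3 in, x5 out → z = 36
No improving column remains; optimal.

2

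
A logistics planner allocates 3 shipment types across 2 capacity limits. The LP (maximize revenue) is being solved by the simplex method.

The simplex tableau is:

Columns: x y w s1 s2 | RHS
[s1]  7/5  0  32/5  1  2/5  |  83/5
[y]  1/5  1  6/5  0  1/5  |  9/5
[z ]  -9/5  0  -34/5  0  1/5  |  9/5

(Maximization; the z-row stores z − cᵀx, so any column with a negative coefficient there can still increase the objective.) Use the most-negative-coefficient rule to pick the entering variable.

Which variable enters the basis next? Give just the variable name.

Objective-row coefficients: x: -9/5, y: 0, w: -34/5, s1: 0, s2: 1/5.
The most negative is -34/5 in column w, so w enters.

w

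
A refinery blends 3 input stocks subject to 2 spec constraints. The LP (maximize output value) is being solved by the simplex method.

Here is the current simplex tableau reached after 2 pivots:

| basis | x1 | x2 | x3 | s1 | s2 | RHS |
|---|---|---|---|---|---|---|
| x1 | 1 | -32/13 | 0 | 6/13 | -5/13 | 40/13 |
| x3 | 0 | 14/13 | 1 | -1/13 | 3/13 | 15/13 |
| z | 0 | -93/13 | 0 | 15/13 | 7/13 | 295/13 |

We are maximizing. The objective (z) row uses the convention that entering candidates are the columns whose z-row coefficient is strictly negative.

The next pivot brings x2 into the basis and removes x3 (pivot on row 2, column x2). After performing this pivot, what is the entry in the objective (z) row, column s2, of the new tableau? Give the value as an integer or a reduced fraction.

Pivot element is row 2, column x2: 14/13.
Normalize row 2: new (row 2, s2) = (3/13)/(14/13) = 3/14.
z-row ← z-row − (-93/13)·(new row 2): 7/13 − (-93/13)·(3/14) = 29/14.

29/14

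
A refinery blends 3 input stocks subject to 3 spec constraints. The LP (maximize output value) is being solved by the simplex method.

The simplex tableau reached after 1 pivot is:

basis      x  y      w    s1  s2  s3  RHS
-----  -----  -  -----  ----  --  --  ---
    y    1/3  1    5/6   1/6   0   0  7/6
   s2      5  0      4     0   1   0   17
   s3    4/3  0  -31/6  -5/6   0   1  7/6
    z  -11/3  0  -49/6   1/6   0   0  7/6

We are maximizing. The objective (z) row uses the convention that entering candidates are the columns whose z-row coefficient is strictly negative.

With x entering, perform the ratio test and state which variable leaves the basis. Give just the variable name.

Ratios: row 1 (y): (7/6)/(1/3) = 7/2; row 2 (s2): 17/5 = 17/5; row 3 (s3): (7/6)/(4/3) = 7/8.
Minimum ratio 7/8 is in the s3 row, so s3 leaves.

s3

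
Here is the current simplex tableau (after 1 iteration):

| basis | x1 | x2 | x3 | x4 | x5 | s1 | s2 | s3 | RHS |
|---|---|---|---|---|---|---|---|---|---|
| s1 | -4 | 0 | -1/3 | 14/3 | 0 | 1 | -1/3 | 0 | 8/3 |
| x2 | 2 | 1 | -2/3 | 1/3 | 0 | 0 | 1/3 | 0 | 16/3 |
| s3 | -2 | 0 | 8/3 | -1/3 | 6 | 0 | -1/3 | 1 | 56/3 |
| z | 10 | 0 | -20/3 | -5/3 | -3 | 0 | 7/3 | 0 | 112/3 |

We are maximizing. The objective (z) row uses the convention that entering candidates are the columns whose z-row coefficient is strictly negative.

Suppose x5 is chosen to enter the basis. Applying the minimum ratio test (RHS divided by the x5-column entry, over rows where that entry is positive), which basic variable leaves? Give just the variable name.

Ratios: row 1 (s1): entry 0 ≤ 0, skip; row 2 (x2): entry 0 ≤ 0, skip; row 3 (s3): (56/3)/6 = 28/9.
Minimum ratio 28/9 is in the s3 row, so s3 leaves.

s3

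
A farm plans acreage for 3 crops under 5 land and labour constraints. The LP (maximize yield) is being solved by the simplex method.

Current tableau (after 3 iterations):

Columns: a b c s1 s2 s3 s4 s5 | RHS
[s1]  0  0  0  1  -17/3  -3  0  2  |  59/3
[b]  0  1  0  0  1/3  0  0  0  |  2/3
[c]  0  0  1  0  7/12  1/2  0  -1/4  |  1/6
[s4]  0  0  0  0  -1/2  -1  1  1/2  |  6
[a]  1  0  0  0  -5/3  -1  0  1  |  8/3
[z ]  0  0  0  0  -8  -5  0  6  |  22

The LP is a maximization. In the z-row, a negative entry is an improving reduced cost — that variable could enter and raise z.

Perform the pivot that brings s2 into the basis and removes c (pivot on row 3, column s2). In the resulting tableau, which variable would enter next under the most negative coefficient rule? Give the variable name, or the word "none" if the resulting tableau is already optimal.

Pivot element 7/12. New z-row = old z-row − (-8)·(row 3/(7/12)).
Updated z-row coefficients: a: 0, b: 0, c: 96/7, s1: 0, s2: 0, s3: 13/7, s4: 0, s5: 18/7.
No coefficient is strictly negative; the tableau after this pivot is optimal.

none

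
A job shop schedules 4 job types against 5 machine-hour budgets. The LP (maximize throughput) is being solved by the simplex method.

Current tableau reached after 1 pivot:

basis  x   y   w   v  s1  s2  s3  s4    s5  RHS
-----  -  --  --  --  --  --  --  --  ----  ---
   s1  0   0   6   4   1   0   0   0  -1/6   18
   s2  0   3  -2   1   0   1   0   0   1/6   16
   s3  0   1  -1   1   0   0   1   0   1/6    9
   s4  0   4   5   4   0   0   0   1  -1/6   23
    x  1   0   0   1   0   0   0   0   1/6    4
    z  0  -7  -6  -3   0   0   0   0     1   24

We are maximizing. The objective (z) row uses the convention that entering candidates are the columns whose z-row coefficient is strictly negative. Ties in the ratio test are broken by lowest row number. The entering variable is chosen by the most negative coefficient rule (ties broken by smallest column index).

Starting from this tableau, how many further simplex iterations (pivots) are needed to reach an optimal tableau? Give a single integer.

pivot: y in, s2 out → z = 184/3
pivot: w in, s4 out → z = 1464/23
No improving column remains; optimal.

2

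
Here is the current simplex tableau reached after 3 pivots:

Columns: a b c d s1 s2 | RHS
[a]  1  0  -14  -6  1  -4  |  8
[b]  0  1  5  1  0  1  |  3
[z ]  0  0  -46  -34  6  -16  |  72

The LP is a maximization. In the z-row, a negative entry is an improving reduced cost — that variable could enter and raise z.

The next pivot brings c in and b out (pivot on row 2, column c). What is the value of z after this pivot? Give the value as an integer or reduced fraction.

Minimum ratio for c: 3/5 = 3/5.
z changes by −(z-row coeff of c)·ratio = −(-46)·(3/5) = 138/5.
New z = 72 + (138/5) = 498/5.

498/5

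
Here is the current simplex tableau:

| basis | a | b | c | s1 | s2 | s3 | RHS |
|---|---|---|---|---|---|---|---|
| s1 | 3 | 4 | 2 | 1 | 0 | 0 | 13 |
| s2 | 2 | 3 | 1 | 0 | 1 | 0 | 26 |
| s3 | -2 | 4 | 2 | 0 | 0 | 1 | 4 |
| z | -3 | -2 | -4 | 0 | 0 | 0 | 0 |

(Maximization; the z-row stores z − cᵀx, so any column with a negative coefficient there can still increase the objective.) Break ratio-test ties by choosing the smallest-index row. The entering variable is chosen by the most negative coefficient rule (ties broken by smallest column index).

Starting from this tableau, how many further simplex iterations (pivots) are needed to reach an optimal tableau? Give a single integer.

pivot: c in, s3 out → z = 8
pivot: a in, s1 out → z = 103/5
No improving column remains; optimal.

2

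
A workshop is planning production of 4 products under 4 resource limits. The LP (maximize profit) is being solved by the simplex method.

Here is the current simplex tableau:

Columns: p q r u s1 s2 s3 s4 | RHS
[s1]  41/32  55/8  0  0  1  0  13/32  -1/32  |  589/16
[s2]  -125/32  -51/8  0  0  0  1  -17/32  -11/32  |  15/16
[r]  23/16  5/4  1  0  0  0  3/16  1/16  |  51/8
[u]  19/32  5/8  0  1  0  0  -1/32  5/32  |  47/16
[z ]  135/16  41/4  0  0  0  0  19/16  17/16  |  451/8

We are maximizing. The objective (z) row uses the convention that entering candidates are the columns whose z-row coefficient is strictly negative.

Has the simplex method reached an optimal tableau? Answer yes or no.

No objective-row coefficient is strictly negative, so no entering variable exists; the tableau is optimal.

yes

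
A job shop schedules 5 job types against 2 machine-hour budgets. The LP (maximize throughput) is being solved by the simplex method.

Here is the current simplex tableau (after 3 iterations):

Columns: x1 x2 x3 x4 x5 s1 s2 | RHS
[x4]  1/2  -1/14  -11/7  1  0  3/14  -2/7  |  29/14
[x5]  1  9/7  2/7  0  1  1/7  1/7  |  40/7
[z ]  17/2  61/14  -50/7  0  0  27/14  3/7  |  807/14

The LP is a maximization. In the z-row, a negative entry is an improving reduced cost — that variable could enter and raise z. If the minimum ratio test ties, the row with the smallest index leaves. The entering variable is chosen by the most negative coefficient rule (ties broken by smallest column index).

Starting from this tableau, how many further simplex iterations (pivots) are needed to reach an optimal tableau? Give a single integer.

1

pivot: x3 in, x5 out → z = 401/2
No improving column remains; optimal.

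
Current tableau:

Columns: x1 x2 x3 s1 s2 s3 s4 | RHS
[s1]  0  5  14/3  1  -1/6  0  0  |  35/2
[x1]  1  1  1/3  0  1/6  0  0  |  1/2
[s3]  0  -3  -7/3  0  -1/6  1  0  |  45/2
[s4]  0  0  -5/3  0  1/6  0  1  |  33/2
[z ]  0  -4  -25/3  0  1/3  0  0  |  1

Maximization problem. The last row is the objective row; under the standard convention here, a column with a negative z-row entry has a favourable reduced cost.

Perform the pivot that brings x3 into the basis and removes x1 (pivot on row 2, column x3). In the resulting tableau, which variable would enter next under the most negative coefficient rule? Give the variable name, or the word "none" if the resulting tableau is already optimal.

none

Pivot element 1/3. New z-row = old z-row − (-25/3)·(row 2/(1/3)).
Updated z-row coefficients: x1: 25, x2: 21, x3: 0, s1: 0, s2: 9/2, s3: 0, s4: 0.
No coefficient is strictly negative; the tableau after this pivot is optimal.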